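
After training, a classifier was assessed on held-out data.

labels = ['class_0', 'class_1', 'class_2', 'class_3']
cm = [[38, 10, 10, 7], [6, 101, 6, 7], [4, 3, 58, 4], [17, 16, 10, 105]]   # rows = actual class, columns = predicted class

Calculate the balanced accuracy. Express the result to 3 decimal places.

Balanced accuracy = mean of per-class recall.
  class_0: recall = 38/65 = 0.5846
  class_1: recall = 101/120 = 0.8417
  class_2: recall = 58/69 = 0.8406
  class_3: recall = 105/148 = 0.7095
Mean = (0.5846 + 0.8417 + 0.8406 + 0.7095) / 4 = 0.744

0.744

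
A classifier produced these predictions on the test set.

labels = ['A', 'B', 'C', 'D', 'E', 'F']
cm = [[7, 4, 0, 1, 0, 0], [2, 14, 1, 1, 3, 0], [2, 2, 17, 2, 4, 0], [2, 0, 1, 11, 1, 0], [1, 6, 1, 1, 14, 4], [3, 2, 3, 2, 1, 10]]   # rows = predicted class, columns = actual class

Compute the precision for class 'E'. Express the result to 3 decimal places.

0.519

One-vs-rest for 'E': TP = diagonal; FP = other classes predicted 'E'; FN = 'E' predicted as other.
precision = TP/(TP+FP).
E: TP=14, FP=1+6+1+1+4=13 → 14/27 = 0.5185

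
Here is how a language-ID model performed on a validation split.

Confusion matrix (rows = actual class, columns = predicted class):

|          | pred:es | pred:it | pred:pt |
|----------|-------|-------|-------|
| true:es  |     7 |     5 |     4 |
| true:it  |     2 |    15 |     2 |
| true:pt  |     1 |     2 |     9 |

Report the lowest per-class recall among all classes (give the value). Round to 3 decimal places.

0.438

Per-class recall (TP/(TP+FN)):
  es: TP=7, FN=5+4=9 → 7/16 = 0.4375
  it: TP=15, FN=2+2=4 → 15/19 = 0.7895
  pt: TP=9, FN=1+2=3 → 9/12 = 0.7500
Lowest is class 'es' with recall = 0.438.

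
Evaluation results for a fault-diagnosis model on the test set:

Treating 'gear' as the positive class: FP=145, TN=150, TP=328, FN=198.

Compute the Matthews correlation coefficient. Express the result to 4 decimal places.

MCC = (TP·TN − FP·FN) / √((TP+FP)(TP+FN)(TN+FP)(TN+FN))
Numerator = 328·150 − 145·198 = 20490
Denominator = √(473·526·295·348) = √25541602680 = 159817.4042
MCC = 20490 / 159817.4042 = 0.1282

0.1282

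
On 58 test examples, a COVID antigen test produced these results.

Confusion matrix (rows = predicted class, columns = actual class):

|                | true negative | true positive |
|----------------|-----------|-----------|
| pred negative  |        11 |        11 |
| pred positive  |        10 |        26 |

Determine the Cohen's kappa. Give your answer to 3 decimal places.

0.224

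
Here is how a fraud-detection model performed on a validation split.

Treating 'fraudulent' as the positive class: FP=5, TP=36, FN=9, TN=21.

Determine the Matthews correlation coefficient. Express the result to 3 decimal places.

MCC = (TP·TN − FP·FN) / √((TP+FP)(TP+FN)(TN+FP)(TN+FN))
Numerator = 36·21 − 5·9 = 711
Denominator = √(41·45·26·30) = √1439100 = 1199.6249
MCC = 711 / 1199.6249 = 0.593

0.593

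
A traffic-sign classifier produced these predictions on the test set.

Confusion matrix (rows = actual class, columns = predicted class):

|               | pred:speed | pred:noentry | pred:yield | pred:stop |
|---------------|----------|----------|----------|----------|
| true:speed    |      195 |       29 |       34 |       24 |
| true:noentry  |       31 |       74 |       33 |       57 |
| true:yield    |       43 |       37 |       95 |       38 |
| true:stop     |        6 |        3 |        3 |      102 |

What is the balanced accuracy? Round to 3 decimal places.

0.603

Balanced accuracy = mean of per-class recall.
  speed: recall = 195/282 = 0.6915
  noentry: recall = 74/195 = 0.3795
  yield: recall = 95/213 = 0.4460
  stop: recall = 102/114 = 0.8947
Mean = (0.6915 + 0.3795 + 0.4460 + 0.8947) / 4 = 0.603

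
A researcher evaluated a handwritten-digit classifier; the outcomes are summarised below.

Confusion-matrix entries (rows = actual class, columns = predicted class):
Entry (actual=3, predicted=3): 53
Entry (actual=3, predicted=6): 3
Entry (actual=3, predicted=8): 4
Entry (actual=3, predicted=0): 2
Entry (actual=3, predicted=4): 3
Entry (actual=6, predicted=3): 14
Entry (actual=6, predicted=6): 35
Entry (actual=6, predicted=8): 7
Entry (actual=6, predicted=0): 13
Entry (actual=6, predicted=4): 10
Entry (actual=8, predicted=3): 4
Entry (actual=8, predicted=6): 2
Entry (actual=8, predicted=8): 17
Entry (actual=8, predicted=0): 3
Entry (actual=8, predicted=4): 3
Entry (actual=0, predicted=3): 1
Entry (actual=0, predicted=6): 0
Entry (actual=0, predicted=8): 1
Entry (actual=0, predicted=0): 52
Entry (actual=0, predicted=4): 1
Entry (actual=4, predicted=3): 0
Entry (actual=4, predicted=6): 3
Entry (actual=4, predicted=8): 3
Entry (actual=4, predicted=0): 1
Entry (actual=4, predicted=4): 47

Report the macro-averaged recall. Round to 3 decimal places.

Per-class recall (TP/(TP+FN)):
  3: TP=53, FN=3+4+2+3=12 → 53/65 = 0.8154
  6: TP=35, FN=14+7+13+10=44 → 35/79 = 0.4430
  8: TP=17, FN=4+2+3+3=12 → 17/29 = 0.5862
  0: TP=52, FN=1+0+1+1=3 → 52/55 = 0.9455
  4: TP=47, FN=0+3+3+1=7 → 47/54 = 0.8704
Macro-recall = mean = (0.8154 + 0.4430 + 0.5862 + 0.9455 + 0.8704) / 5 = 0.732

0.732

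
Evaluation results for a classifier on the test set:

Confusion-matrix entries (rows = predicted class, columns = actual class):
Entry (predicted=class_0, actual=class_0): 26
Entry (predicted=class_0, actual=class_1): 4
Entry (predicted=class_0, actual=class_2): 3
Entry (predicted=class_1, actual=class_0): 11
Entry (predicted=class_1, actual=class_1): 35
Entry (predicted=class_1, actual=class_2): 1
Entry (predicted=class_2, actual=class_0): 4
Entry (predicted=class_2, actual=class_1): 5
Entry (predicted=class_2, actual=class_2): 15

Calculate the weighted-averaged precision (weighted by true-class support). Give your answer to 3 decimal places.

0.740

Per-class precision (TP/(TP+FP)):
  class_0: TP=26, FP=4+3=7 → 26/33 = 0.7879
  class_1: TP=35, FP=11+1=12 → 35/47 = 0.7447
  class_2: TP=15, FP=4+5=9 → 15/24 = 0.6250
Weighted-precision = Σ (supportᵢ/N)·precisionᵢ with N=104: (41/104)·0.7879 + (44/104)·0.7447 + (19/104)·0.6250 = 0.740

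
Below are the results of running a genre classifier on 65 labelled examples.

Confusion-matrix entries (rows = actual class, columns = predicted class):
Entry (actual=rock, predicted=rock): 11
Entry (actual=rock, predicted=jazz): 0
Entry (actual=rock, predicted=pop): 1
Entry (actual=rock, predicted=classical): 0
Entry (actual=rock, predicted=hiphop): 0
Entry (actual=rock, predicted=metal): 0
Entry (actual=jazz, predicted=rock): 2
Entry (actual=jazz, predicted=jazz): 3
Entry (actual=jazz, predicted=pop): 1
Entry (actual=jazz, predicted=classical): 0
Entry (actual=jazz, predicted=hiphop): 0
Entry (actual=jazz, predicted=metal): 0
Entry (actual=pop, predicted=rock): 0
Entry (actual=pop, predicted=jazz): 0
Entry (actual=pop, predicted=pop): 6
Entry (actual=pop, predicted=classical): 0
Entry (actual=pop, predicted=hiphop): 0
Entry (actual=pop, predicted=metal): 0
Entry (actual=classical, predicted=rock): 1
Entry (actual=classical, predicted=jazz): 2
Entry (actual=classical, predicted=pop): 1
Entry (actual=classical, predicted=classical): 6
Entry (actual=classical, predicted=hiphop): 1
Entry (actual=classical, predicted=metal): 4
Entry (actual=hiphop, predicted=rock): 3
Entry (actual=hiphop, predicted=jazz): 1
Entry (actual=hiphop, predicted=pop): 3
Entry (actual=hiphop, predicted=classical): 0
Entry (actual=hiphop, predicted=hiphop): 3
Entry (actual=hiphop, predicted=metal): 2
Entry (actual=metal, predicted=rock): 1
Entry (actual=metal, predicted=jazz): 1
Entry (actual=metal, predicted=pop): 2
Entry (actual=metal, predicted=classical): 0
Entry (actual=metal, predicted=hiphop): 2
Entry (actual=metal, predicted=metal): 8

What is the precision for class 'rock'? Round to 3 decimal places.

0.611

One-vs-rest for 'rock': TP = diagonal; FP = other classes predicted 'rock'; FN = 'rock' predicted as other.
precision = TP/(TP+FP).
rock: TP=11, FP=2+0+1+3+1=7 → 11/18 = 0.6111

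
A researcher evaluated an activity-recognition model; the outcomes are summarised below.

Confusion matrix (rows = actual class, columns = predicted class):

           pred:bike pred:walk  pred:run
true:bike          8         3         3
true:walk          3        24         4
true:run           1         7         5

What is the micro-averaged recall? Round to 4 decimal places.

0.6379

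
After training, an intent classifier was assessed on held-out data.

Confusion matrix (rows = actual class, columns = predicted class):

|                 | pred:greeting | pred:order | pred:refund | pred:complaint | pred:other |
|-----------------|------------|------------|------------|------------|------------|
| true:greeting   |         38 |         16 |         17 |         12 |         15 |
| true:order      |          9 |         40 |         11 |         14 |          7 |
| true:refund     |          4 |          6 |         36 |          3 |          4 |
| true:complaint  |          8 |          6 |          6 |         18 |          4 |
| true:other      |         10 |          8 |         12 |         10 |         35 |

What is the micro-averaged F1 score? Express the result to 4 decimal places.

Micro-averaging pools counts across classes: ΣTP=167, ΣFP=182, ΣFN=182.
Micro-F1 score = 2·TP/(2·TP+FP+FN) on pooled counts = 0.4785 (equals overall accuracy in single-label multiclass).

0.4785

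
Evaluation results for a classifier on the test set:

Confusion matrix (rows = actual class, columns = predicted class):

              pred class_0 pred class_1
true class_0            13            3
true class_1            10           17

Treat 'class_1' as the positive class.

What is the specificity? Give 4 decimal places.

0.8125

Specificity = TN/(TN+FP) = 13/(13+3) = 0.8125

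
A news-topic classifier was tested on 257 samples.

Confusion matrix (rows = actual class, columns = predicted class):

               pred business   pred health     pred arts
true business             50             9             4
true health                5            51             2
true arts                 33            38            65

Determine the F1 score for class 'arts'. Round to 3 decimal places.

Treat 'arts' as positive and all other classes as negative.
F1 score = 2·TP/(2·TP+FP+FN).
arts: TP=65, FP=4+2=6, FN=33+38=71 → 130/207 = 0.6280

0.628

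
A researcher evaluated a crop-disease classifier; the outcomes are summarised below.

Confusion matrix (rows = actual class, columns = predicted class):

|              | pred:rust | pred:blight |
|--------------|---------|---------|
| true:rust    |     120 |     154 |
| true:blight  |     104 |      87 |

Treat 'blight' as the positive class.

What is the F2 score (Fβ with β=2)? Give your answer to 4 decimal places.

0.4328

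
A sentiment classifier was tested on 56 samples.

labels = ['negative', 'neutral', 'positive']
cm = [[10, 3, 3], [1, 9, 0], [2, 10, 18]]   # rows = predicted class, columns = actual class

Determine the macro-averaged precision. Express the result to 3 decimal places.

0.708

Per-class precision (TP/(TP+FP)):
  negative: TP=10, FP=3+3=6 → 10/16 = 0.6250
  neutral: TP=9, FP=1+0=1 → 9/10 = 0.9000
  positive: TP=18, FP=2+10=12 → 18/30 = 0.6000
Macro-precision = mean = (0.6250 + 0.9000 + 0.6000) / 3 = 0.708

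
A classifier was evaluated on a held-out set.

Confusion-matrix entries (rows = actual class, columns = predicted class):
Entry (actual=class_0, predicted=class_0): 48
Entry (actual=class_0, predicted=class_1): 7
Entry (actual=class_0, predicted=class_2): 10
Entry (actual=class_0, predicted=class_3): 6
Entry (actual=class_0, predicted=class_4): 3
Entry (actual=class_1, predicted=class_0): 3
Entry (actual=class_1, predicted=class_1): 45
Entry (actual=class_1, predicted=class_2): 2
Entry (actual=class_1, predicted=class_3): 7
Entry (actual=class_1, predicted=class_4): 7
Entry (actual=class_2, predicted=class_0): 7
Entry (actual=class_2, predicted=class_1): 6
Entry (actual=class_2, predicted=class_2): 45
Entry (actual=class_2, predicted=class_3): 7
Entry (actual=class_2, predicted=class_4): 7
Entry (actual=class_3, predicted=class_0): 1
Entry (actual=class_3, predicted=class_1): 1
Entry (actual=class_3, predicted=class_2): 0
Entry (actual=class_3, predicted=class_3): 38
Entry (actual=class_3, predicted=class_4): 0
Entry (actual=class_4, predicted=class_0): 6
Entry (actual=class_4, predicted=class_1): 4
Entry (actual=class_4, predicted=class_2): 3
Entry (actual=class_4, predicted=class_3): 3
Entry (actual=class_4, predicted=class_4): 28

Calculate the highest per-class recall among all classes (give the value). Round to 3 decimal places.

0.950

Per-class recall (TP/(TP+FN)):
  class_0: TP=48, FN=7+10+6+3=26 → 48/74 = 0.6486
  class_1: TP=45, FN=3+2+7+7=19 → 45/64 = 0.7031
  class_2: TP=45, FN=7+6+7+7=27 → 45/72 = 0.6250
  class_3: TP=38, FN=1+1+0+0=2 → 38/40 = 0.9500
  class_4: TP=28, FN=6+4+3+3=16 → 28/44 = 0.6364
Highest is class 'class_3' with recall = 0.950.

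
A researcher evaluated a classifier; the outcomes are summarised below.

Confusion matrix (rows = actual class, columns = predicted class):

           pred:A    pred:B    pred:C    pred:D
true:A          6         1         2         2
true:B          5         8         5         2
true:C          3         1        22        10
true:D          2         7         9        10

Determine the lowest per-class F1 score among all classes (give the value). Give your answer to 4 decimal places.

Per-class F1 score (2·TP/(2·TP+FP+FN)):
  A: TP=6, FP=5+3+2=10, FN=1+2+2=5 → 12/27 = 0.44444
  B: TP=8, FP=1+1+7=9, FN=5+5+2=12 → 16/37 = 0.43243
  C: TP=22, FP=2+5+9=16, FN=3+1+10=14 → 44/74 = 0.59459
  D: TP=10, FP=2+2+10=14, FN=2+7+9=18 → 20/52 = 0.38462
Lowest is class 'D' with F1 score = 0.3846.

0.3846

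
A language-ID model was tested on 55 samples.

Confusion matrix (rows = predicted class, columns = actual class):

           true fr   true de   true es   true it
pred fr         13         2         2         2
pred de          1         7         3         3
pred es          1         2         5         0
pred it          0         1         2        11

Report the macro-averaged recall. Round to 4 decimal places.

Per-class recall (TP/(TP+FN)):
  fr: TP=13, FN=1+1+0=2 → 13/15 = 0.86667
  de: TP=7, FN=2+2+1=5 → 7/12 = 0.58333
  es: TP=5, FN=2+3+2=7 → 5/12 = 0.41667
  it: TP=11, FN=2+3+0=5 → 11/16 = 0.68750
Macro-recall = mean = (0.86667 + 0.58333 + 0.41667 + 0.68750) / 4 = 0.6385

0.6385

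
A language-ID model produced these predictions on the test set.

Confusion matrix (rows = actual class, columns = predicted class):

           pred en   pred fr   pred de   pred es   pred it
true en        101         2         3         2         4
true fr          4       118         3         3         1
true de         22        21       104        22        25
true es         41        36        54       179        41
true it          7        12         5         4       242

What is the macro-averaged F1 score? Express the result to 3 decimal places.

0.697

Per-class F1 score (2·TP/(2·TP+FP+FN)):
  en: TP=101, FP=4+22+41+7=74, FN=2+3+2+4=11 → 202/287 = 0.7038
  fr: TP=118, FP=2+21+36+12=71, FN=4+3+3+1=11 → 236/318 = 0.7421
  de: TP=104, FP=3+3+54+5=65, FN=22+21+22+25=90 → 208/363 = 0.5730
  es: TP=179, FP=2+3+22+4=31, FN=41+36+54+41=172 → 358/561 = 0.6381
  it: TP=242, FP=4+1+25+41=71, FN=7+12+5+4=28 → 484/583 = 0.8302
Macro-F1 score = mean = (0.7038 + 0.7421 + 0.5730 + 0.6381 + 0.8302) / 5 = 0.697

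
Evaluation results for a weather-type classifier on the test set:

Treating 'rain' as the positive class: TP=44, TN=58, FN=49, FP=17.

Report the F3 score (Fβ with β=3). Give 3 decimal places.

0.490

Fβ = (1+β²)·TP / ((1+β²)·TP + β²·FN + FP), with β²=9
= 10·44 / (10·44 + 9·49 + 17) = 0.490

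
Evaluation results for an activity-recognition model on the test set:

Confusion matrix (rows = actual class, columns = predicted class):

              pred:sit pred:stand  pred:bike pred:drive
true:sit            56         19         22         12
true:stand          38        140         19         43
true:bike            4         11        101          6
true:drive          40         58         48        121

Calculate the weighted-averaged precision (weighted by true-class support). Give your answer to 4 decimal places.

0.5880

Per-class precision (TP/(TP+FP)):
  sit: TP=56, FP=38+4+40=82 → 56/138 = 0.40580
  stand: TP=140, FP=19+11+58=88 → 140/228 = 0.61404
  bike: TP=101, FP=22+19+48=89 → 101/190 = 0.53158
  drive: TP=121, FP=12+43+6=61 → 121/182 = 0.66484
Weighted-precision = Σ (supportᵢ/N)·precisionᵢ with N=738: (109/738)·0.40580 + (240/738)·0.61404 + (122/738)·0.53158 + (267/738)·0.66484 = 0.5880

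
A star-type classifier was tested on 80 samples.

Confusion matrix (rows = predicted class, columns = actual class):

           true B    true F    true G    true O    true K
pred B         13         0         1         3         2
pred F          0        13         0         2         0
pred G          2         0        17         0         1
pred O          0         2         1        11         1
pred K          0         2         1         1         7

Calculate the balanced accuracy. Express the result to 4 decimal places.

0.7530

Balanced accuracy = mean of per-class recall.
  B: recall = 13/15 = 0.86667
  F: recall = 13/17 = 0.76471
  G: recall = 17/20 = 0.85000
  O: recall = 11/17 = 0.64706
  K: recall = 7/11 = 0.63636
Mean = (0.86667 + 0.76471 + 0.85000 + 0.64706 + 0.63636) / 5 = 0.7530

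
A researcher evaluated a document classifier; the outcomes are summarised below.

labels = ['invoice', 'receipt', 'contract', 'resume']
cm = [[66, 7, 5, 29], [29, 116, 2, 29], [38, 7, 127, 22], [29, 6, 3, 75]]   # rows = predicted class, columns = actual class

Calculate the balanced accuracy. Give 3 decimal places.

Balanced accuracy = mean of per-class recall.
  invoice: recall = 66/162 = 0.4074
  receipt: recall = 116/136 = 0.8529
  contract: recall = 127/137 = 0.9270
  resume: recall = 75/155 = 0.4839
Mean = (0.4074 + 0.8529 + 0.9270 + 0.4839) / 4 = 0.668

0.668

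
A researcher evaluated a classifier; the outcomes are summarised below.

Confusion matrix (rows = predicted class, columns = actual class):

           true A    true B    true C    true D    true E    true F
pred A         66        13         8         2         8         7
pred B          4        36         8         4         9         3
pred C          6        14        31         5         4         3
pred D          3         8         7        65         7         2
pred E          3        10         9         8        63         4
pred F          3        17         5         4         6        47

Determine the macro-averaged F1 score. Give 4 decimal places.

0.6038

Per-class F1 score (2·TP/(2·TP+FP+FN)):
  A: TP=66, FP=13+8+2+8+7=38, FN=4+6+3+3+3=19 → 132/189 = 0.69841
  B: TP=36, FP=4+8+4+9+3=28, FN=13+14+8+10+17=62 → 72/162 = 0.44444
  C: TP=31, FP=6+14+5+4+3=32, FN=8+8+7+9+5=37 → 62/131 = 0.47328
  D: TP=65, FP=3+8+7+7+2=27, FN=2+4+5+8+4=23 → 130/180 = 0.72222
  E: TP=63, FP=3+10+9+8+4=34, FN=8+9+4+7+6=34 → 126/194 = 0.64948
  F: TP=47, FP=3+17+5+4+6=35, FN=7+3+3+2+4=19 → 94/148 = 0.63514
Macro-F1 score = mean = (0.69841 + 0.44444 + 0.47328 + 0.72222 + 0.64948 + 0.63514) / 6 = 0.6038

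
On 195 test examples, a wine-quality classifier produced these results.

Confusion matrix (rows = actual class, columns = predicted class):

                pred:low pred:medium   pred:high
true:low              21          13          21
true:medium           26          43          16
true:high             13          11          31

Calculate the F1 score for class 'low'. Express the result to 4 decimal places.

Treat 'low' as positive and all other classes as negative.
F1 score = 2·TP/(2·TP+FP+FN).
low: TP=21, FP=26+13=39, FN=13+21=34 → 42/115 = 0.36522

0.3652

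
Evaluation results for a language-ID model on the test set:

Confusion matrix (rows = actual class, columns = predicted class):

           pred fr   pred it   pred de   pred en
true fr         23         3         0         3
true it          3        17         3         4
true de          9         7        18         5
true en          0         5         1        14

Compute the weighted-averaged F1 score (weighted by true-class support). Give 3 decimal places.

Per-class F1 score (2·TP/(2·TP+FP+FN)):
  fr: TP=23, FP=3+9+0=12, FN=3+0+3=6 → 46/64 = 0.7188
  it: TP=17, FP=3+7+5=15, FN=3+3+4=10 → 34/59 = 0.5763
  de: TP=18, FP=0+3+1=4, FN=9+7+5=21 → 36/61 = 0.5902
  en: TP=14, FP=3+4+5=12, FN=0+5+1=6 → 28/46 = 0.6087
Weighted-F1 score = Σ (supportᵢ/N)·F1 scoreᵢ with N=115: (29/115)·0.7188 + (27/115)·0.5763 + (39/115)·0.5902 + (20/115)·0.6087 = 0.623

0.623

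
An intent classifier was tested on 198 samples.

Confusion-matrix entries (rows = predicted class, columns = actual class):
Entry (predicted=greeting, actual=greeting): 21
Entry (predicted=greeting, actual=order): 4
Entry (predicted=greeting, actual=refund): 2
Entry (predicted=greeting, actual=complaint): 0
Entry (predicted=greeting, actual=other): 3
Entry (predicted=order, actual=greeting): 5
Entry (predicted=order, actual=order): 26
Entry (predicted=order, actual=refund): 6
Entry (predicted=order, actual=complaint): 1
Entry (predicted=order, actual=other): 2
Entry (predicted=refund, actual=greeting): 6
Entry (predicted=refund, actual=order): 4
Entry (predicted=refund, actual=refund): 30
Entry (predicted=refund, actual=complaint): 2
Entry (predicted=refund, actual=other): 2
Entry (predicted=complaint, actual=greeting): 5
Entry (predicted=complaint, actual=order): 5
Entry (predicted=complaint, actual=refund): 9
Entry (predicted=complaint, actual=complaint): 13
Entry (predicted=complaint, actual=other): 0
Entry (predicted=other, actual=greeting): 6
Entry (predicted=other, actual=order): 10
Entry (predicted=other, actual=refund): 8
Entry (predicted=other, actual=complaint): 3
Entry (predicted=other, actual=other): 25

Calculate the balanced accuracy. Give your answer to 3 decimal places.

Balanced accuracy = mean of per-class recall.
  greeting: recall = 21/43 = 0.4884
  order: recall = 26/49 = 0.5306
  refund: recall = 30/55 = 0.5455
  complaint: recall = 13/19 = 0.6842
  other: recall = 25/32 = 0.7813
Mean = (0.4884 + 0.5306 + 0.5455 + 0.6842 + 0.7813) / 5 = 0.606

0.606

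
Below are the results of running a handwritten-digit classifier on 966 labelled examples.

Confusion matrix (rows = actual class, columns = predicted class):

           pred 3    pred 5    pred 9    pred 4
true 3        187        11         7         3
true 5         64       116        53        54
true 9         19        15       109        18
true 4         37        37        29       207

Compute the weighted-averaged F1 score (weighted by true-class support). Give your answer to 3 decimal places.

Per-class F1 score (2·TP/(2·TP+FP+FN)):
  3: TP=187, FP=64+19+37=120, FN=11+7+3=21 → 374/515 = 0.7262
  5: TP=116, FP=11+15+37=63, FN=64+53+54=171 → 232/466 = 0.4979
  9: TP=109, FP=7+53+29=89, FN=19+15+18=52 → 218/359 = 0.6072
  4: TP=207, FP=3+54+18=75, FN=37+37+29=103 → 414/592 = 0.6993
Weighted-F1 score = Σ (supportᵢ/N)·F1 scoreᵢ with N=966: (208/966)·0.7262 + (287/966)·0.4979 + (161/966)·0.6072 + (310/966)·0.6993 = 0.630

0.630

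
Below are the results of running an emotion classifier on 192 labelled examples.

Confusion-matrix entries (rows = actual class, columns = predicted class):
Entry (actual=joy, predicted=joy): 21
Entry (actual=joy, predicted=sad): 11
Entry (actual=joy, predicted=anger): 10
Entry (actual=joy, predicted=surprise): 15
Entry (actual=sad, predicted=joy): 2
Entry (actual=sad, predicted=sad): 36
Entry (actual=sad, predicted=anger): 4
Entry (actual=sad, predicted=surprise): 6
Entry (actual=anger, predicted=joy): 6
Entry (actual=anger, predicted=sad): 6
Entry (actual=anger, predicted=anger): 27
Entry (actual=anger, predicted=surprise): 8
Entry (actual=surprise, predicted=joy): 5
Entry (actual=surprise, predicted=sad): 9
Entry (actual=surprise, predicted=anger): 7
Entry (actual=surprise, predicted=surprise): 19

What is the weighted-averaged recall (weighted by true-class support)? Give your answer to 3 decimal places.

Per-class recall (TP/(TP+FN)):
  joy: TP=21, FN=11+10+15=36 → 21/57 = 0.3684
  sad: TP=36, FN=2+4+6=12 → 36/48 = 0.7500
  anger: TP=27, FN=6+6+8=20 → 27/47 = 0.5745
  surprise: TP=19, FN=5+9+7=21 → 19/40 = 0.4750
Weighted-recall = Σ (supportᵢ/N)·recallᵢ with N=192: (57/192)·0.3684 + (48/192)·0.7500 + (47/192)·0.5745 + (40/192)·0.4750 = 0.536

0.536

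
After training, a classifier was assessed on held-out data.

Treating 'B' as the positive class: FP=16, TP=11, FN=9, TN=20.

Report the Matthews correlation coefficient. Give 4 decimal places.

0.1012

MCC = (TP·TN − FP·FN) / √((TP+FP)(TP+FN)(TN+FP)(TN+FN))
Numerator = 11·20 − 16·9 = 76
Denominator = √(27·20·36·29) = √563760 = 750.8395
MCC = 76 / 750.8395 = 0.1012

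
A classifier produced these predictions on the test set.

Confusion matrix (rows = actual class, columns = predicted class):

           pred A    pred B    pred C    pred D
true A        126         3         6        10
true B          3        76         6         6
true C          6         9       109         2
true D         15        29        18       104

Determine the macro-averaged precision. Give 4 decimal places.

0.7816

Per-class precision (TP/(TP+FP)):
  A: TP=126, FP=3+6+15=24 → 126/150 = 0.84000
  B: TP=76, FP=3+9+29=41 → 76/117 = 0.64957
  C: TP=109, FP=6+6+18=30 → 109/139 = 0.78417
  D: TP=104, FP=10+6+2=18 → 104/122 = 0.85246
Macro-precision = mean = (0.84000 + 0.64957 + 0.78417 + 0.85246) / 4 = 0.7816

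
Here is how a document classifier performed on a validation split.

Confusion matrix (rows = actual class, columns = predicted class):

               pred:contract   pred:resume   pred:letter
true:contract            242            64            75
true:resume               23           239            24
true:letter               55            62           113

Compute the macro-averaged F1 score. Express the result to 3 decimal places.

0.645

Per-class F1 score (2·TP/(2·TP+FP+FN)):
  contract: TP=242, FP=23+55=78, FN=64+75=139 → 484/701 = 0.6904
  resume: TP=239, FP=64+62=126, FN=23+24=47 → 478/651 = 0.7343
  letter: TP=113, FP=75+24=99, FN=55+62=117 → 226/442 = 0.5113
Macro-F1 score = mean = (0.6904 + 0.7343 + 0.5113) / 3 = 0.645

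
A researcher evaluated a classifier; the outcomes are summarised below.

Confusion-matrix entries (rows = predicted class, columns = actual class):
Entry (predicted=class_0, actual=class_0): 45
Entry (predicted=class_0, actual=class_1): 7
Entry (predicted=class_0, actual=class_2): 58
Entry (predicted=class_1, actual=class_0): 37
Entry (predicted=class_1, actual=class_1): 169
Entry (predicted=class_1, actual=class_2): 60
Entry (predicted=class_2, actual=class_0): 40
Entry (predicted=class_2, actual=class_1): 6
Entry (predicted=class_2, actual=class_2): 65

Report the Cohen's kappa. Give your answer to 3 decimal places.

0.347

Observed agreement pₒ = trace/N = 279/487 = 0.5729
Expected agreement pₑ = Σ (rowᵢ·colᵢ)/N² = (122·110 + 182·266 + 183·111)/487² = 0.3464
κ = (pₒ − pₑ)/(1 − pₑ) = (0.5729 − 0.3464)/(1 − 0.3464) = 0.347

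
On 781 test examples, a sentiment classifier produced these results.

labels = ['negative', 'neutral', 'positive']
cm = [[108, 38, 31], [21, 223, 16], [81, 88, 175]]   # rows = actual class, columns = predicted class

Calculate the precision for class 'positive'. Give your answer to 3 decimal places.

One-vs-rest for 'positive': TP = diagonal; FP = other classes predicted 'positive'; FN = 'positive' predicted as other.
precision = TP/(TP+FP).
positive: TP=175, FP=31+16=47 → 175/222 = 0.7883

0.788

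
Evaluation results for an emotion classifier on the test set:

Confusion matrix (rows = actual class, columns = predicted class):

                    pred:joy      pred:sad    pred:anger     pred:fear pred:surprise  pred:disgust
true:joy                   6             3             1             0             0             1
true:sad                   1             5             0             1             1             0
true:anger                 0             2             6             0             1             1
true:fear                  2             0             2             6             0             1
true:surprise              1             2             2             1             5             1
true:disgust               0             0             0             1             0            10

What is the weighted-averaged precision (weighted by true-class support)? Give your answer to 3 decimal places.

0.621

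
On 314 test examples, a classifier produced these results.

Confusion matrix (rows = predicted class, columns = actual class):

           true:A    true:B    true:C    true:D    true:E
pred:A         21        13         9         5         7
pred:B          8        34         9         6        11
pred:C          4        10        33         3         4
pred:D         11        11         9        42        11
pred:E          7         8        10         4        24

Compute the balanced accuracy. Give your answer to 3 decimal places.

Balanced accuracy = mean of per-class recall.
  A: recall = 21/51 = 0.4118
  B: recall = 34/76 = 0.4474
  C: recall = 33/70 = 0.4714
  D: recall = 42/60 = 0.7000
  E: recall = 24/57 = 0.4211
Mean = (0.4118 + 0.4474 + 0.4714 + 0.7000 + 0.4211) / 5 = 0.490

0.490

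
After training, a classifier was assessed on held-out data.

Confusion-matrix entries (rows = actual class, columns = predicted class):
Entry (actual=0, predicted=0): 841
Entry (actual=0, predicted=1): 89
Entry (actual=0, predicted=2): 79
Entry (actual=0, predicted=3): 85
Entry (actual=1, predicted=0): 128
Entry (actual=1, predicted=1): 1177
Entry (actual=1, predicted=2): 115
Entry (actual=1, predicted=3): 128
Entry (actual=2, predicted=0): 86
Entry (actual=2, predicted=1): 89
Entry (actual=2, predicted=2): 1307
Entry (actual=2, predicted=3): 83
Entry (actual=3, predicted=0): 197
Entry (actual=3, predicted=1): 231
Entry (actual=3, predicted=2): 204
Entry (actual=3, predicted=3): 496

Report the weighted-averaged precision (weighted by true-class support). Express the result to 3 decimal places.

0.710

Per-class precision (TP/(TP+FP)):
  0: TP=841, FP=128+86+197=411 → 841/1252 = 0.6717
  1: TP=1177, FP=89+89+231=409 → 1177/1586 = 0.7421
  2: TP=1307, FP=79+115+204=398 → 1307/1705 = 0.7666
  3: TP=496, FP=85+128+83=296 → 496/792 = 0.6263
Weighted-precision = Σ (supportᵢ/N)·precisionᵢ with N=5335: (1094/5335)·0.6717 + (1548/5335)·0.7421 + (1565/5335)·0.7666 + (1128/5335)·0.6263 = 0.710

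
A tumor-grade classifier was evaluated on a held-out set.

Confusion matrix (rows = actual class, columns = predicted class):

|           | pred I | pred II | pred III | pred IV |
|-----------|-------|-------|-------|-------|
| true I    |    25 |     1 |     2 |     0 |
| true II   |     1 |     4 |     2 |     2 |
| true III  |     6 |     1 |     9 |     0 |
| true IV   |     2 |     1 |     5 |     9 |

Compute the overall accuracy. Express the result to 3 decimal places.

0.671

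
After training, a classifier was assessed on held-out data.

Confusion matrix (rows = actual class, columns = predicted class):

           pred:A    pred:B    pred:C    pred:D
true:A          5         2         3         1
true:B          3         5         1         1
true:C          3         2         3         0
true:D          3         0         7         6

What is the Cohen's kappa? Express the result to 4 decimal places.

Observed agreement pₒ = trace/N = 19/45 = 0.42222
Expected agreement pₑ = Σ (rowᵢ·colᵢ)/N² = (11·14 + 10·9 + 8·14 + 16·8)/45² = 0.23901
κ = (pₒ − pₑ)/(1 − pₑ) = (0.42222 − 0.23901)/(1 − 0.23901) = 0.2408

0.2408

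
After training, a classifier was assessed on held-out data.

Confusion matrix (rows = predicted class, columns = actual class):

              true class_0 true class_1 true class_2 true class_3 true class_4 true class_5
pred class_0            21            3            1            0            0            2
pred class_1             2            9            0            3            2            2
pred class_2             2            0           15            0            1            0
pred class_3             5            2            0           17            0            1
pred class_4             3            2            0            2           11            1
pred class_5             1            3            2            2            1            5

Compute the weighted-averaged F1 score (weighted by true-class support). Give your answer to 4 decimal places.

Per-class F1 score (2·TP/(2·TP+FP+FN)):
  class_0: TP=21, FP=3+1+0+0+2=6, FN=2+2+5+3+1=13 → 42/61 = 0.68852
  class_1: TP=9, FP=2+0+3+2+2=9, FN=3+0+2+2+3=10 → 18/37 = 0.48649
  class_2: TP=15, FP=2+0+0+1+0=3, FN=1+0+0+0+2=3 → 30/36 = 0.83333
  class_3: TP=17, FP=5+2+0+0+1=8, FN=0+3+0+2+2=7 → 34/49 = 0.69388
  class_4: TP=11, FP=3+2+0+2+1=8, FN=0+2+1+0+1=4 → 22/34 = 0.64706
  class_5: TP=5, FP=1+3+2+2+1=9, FN=2+2+0+1+1=6 → 10/25 = 0.40000
Weighted-F1 score = Σ (supportᵢ/N)·F1 scoreᵢ with N=121: (34/121)·0.68852 + (19/121)·0.48649 + (18/121)·0.83333 + (24/121)·0.69388 + (15/121)·0.64706 + (11/121)·0.40000 = 0.6480

0.6480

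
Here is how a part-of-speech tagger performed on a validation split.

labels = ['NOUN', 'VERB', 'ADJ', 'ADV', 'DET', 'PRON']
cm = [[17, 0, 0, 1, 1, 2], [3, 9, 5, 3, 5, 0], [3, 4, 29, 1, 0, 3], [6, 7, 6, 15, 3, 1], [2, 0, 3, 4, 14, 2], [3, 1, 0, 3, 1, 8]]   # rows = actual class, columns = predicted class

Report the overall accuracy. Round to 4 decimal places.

Accuracy = trace / total = (17+9+29+15+14+8=92) / 165 = 92/165 = 0.5576

0.5576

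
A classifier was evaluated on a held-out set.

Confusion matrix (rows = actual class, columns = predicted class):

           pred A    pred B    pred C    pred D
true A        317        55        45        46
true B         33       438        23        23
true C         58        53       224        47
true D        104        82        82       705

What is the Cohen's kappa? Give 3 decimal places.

0.615

Observed agreement pₒ = trace/N = 1684/2335 = 0.7212
Expected agreement pₑ = Σ (rowᵢ·colᵢ)/N² = (463·512 + 517·628 + 382·374 + 973·821)/2335² = 0.2757
κ = (pₒ − pₑ)/(1 − pₑ) = (0.7212 − 0.2757)/(1 − 0.2757) = 0.615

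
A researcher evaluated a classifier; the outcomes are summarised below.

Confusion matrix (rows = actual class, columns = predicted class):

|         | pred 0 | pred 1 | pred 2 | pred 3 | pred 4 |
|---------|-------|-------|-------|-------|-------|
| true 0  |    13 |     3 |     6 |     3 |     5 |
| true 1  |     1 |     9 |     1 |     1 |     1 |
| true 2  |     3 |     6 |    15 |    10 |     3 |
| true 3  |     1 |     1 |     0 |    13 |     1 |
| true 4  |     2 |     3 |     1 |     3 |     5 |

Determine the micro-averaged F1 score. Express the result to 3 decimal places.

0.500

Micro-averaging pools counts across classes: ΣTP=55, ΣFP=55, ΣFN=55.
Micro-F1 score = 2·TP/(2·TP+FP+FN) on pooled counts = 0.500 (equals overall accuracy in single-label multiclass).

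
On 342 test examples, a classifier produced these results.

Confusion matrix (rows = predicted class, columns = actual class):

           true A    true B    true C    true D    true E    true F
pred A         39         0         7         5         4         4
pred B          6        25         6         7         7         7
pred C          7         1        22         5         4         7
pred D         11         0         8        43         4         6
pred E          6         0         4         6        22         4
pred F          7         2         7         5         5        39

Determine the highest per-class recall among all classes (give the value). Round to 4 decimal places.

0.8929

Per-class recall (TP/(TP+FN)):
  A: TP=39, FN=6+7+11+6+7=37 → 39/76 = 0.51316
  B: TP=25, FN=0+1+0+0+2=3 → 25/28 = 0.89286
  C: TP=22, FN=7+6+8+4+7=32 → 22/54 = 0.40741
  D: TP=43, FN=5+7+5+6+5=28 → 43/71 = 0.60563
  E: TP=22, FN=4+7+4+4+5=24 → 22/46 = 0.47826
  F: TP=39, FN=4+7+7+6+4=28 → 39/67 = 0.58209
Highest is class 'B' with recall = 0.8929.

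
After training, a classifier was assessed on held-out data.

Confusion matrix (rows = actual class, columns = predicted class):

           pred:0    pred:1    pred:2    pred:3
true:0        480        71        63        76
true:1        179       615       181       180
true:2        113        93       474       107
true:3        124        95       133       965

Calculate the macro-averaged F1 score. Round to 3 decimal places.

Per-class F1 score (2·TP/(2·TP+FP+FN)):
  0: TP=480, FP=179+113+124=416, FN=71+63+76=210 → 960/1586 = 0.6053
  1: TP=615, FP=71+93+95=259, FN=179+181+180=540 → 1230/2029 = 0.6062
  2: TP=474, FP=63+181+133=377, FN=113+93+107=313 → 948/1638 = 0.5788
  3: TP=965, FP=76+180+107=363, FN=124+95+133=352 → 1930/2645 = 0.7297
Macro-F1 score = mean = (0.6053 + 0.6062 + 0.5788 + 0.7297) / 4 = 0.630

0.630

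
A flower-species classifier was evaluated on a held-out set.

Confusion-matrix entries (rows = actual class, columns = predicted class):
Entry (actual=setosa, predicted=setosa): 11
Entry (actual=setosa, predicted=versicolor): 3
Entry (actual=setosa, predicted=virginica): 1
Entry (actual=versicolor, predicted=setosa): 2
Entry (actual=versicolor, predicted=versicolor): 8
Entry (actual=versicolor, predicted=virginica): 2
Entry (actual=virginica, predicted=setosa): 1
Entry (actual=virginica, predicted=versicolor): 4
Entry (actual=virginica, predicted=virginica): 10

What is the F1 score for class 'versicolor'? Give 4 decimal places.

Treat 'versicolor' as positive and all other classes as negative.
F1 score = 2·TP/(2·TP+FP+FN).
versicolor: TP=8, FP=3+4=7, FN=2+2=4 → 16/27 = 0.59259

0.5926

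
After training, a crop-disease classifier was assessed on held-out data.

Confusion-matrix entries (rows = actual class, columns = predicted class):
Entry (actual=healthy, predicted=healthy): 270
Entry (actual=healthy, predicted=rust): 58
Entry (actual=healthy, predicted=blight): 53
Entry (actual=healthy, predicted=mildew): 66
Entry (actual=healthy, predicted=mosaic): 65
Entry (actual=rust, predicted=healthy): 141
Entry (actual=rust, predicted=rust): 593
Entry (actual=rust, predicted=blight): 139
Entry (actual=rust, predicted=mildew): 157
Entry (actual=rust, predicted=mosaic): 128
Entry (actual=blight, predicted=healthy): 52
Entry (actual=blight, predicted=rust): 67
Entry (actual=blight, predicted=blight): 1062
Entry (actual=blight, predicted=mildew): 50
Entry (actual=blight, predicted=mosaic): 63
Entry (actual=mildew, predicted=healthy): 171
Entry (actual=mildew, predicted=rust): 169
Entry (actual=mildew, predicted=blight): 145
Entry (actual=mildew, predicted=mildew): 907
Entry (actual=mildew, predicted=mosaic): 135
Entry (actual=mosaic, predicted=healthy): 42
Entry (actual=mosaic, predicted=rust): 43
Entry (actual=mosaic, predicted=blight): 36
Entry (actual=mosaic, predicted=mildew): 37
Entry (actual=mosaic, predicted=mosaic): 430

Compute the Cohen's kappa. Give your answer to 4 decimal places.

0.5426

Observed agreement pₒ = trace/N = 3262/5079 = 0.64225
Expected agreement pₑ = Σ (rowᵢ·colᵢ)/N² = (512·676 + 1158·930 + 1294·1435 + 1527·1217 + 588·821)/5079² = 0.21790
κ = (pₒ − pₑ)/(1 − pₑ) = (0.64225 − 0.21790)/(1 − 0.21790) = 0.5426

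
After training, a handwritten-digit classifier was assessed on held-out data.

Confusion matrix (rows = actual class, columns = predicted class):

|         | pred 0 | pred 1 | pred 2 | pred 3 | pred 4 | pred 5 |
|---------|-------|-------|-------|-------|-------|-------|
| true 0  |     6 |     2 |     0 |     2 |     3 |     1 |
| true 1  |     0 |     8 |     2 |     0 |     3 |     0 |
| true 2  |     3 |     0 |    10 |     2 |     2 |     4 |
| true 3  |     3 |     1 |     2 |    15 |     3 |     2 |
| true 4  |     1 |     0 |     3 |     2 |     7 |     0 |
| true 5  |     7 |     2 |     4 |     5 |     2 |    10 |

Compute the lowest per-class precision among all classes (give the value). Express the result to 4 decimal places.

Per-class precision (TP/(TP+FP)):
  0: TP=6, FP=0+3+3+1+7=14 → 6/20 = 0.30000
  1: TP=8, FP=2+0+1+0+2=5 → 8/13 = 0.61538
  2: TP=10, FP=0+2+2+3+4=11 → 10/21 = 0.47619
  3: TP=15, FP=2+0+2+2+5=11 → 15/26 = 0.57692
  4: TP=7, FP=3+3+2+3+2=13 → 7/20 = 0.35000
  5: TP=10, FP=1+0+4+2+0=7 → 10/17 = 0.58824
Lowest is class '0' with precision = 0.3000.

0.3000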